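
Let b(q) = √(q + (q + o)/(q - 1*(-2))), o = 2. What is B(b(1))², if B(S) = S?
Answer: 2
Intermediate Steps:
b(q) = √(1 + q) (b(q) = √(q + (q + 2)/(q - 1*(-2))) = √(q + (2 + q)/(q + 2)) = √(q + (2 + q)/(2 + q)) = √(q + 1) = √(1 + q))
B(b(1))² = (√((2 + 1 + 1*(2 + 1))/(2 + 1)))² = (√((2 + 1 + 1*3)/3))² = (√((2 + 1 + 3)/3))² = (√((⅓)*6))² = (√2)² = 2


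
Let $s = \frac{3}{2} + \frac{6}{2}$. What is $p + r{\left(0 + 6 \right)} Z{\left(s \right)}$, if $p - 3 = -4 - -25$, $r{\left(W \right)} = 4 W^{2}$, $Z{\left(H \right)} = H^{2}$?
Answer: $2940$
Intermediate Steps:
$s = \frac{9}{2}$ ($s = 3 \cdot \frac{1}{2} + 6 \cdot \frac{1}{2} = \frac{3}{2} + 3 = \frac{9}{2} \approx 4.5$)
$p = 24$ ($p = 3 - -21 = 3 + \left(-4 + 25\right) = 3 + 21 = 24$)
$p + r{\left(0 + 6 \right)} Z{\left(s \right)} = 24 + 4 \left(0 + 6\right)^{2} \left(\frac{9}{2}\right)^{2} = 24 + 4 \cdot 6^{2} \cdot \frac{81}{4} = 24 + 4 \cdot 36 \cdot \frac{81}{4} = 24 + 144 \cdot \frac{81}{4} = 24 + 2916 = 2940$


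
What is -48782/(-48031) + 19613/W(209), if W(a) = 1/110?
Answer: 103623569112/48031 ≈ 2.1574e+6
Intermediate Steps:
W(a) = 1/110
-48782/(-48031) + 19613/W(209) = -48782/(-48031) + 19613/(1/110) = -48782*(-1/48031) + 19613*110 = 48782/48031 + 2157430 = 103623569112/48031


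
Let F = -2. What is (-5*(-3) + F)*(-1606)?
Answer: -20878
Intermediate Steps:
(-5*(-3) + F)*(-1606) = (-5*(-3) - 2)*(-1606) = (15 - 2)*(-1606) = 13*(-1606) = -20878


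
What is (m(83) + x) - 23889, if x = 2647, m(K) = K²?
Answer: -14353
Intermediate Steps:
(m(83) + x) - 23889 = (83² + 2647) - 23889 = (6889 + 2647) - 23889 = 9536 - 23889 = -14353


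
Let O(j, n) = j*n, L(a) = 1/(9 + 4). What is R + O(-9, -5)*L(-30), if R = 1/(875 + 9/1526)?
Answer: 60106493/17358367 ≈ 3.4627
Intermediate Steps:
L(a) = 1/13
R = 1526/1335259 (R = 1/(875 + 9*(1/1526)) = 1/(875 + 9/1526) = 1/(1335259/1526) = 1526/1335259 ≈ 0.0011429)
R + O(-9, -5)*L(-30) = 1526/1335259 - 9*(-5)*(1/13) = 1526/1335259 + 45*(1/13) = 1526/1335259 + 45/13 = 60106493/17358367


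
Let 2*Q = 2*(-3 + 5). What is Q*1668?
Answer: 3336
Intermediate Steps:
Q = 2 (Q = (2*(-3 + 5))/2 = (2*2)/2 = (½)*4 = 2)
Q*1668 = 2*1668 = 3336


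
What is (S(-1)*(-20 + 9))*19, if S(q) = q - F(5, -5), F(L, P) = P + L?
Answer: 209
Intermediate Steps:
F(L, P) = L + P
S(q) = q (S(q) = q - (5 - 5) = q - 1*0 = q + 0 = q)
(S(-1)*(-20 + 9))*19 = -(-20 + 9)*19 = -1*(-11)*19 = 11*19 = 209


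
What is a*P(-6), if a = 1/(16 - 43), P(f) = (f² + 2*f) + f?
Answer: -⅔ ≈ -0.66667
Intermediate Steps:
P(f) = f² + 3*f
a = -1/27 (a = 1/(-27) = -1/27 ≈ -0.037037)
a*P(-6) = -(-2)*(3 - 6)/9 = -(-2)*(-3)/9 = -1/27*18 = -⅔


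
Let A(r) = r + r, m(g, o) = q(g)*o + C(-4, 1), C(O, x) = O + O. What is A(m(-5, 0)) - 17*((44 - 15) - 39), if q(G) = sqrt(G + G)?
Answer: 154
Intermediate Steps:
q(G) = sqrt(2)*sqrt(G) (q(G) = sqrt(2*G) = sqrt(2)*sqrt(G))
C(O, x) = 2*O
m(g, o) = -8 + o*sqrt(2)*sqrt(g) (m(g, o) = (sqrt(2)*sqrt(g))*o + 2*(-4) = o*sqrt(2)*sqrt(g) - 8 = -8 + o*sqrt(2)*sqrt(g))
A(r) = 2*r
A(m(-5, 0)) - 17*((44 - 15) - 39) = 2*(-8 + 0*sqrt(2)*sqrt(-5)) - 17*((44 - 15) - 39) = 2*(-8 + 0*sqrt(2)*(I*sqrt(5))) - 17*(29 - 39) = 2*(-8 + 0) - 17*(-10) = 2*(-8) + 170 = -16 + 170 = 154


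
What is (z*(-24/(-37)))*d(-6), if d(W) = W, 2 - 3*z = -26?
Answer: -1344/37 ≈ -36.324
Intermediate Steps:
z = 28/3 (z = ⅔ - ⅓*(-26) = ⅔ + 26/3 = 28/3 ≈ 9.3333)
(z*(-24/(-37)))*d(-6) = (28*(-24/(-37))/3)*(-6) = (28*(-24*(-1/37))/3)*(-6) = ((28/3)*(24/37))*(-6) = (224/37)*(-6) = -1344/37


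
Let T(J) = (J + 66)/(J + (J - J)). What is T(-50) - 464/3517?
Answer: -39736/87925 ≈ -0.45193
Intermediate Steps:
T(J) = (66 + J)/J (T(J) = (66 + J)/(J + 0) = (66 + J)/J)
T(-50) - 464/3517 = (66 - 50)/(-50) - 464/3517 = -1/50*16 - 464*1/3517 = -8/25 - 464/3517 = -39736/87925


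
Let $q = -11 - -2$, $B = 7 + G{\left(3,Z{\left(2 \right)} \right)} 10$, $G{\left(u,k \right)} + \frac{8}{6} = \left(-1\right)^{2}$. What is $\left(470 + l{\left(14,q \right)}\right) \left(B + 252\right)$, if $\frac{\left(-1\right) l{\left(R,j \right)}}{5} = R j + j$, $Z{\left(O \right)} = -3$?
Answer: $\frac{878215}{3} \approx 2.9274 \cdot 10^{5}$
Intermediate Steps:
$G{\left(u,k \right)} = - \frac{1}{3}$ ($G{\left(u,k \right)} = - \frac{4}{3} + \left(-1\right)^{2} = - \frac{4}{3} + 1 = - \frac{1}{3}$)
$B = \frac{11}{3}$ ($B = 7 - \frac{10}{3} = \frac{11}{3} \approx 3.6667$)
$q = -9$ ($q = -11 + 2 = -9$)
$l{\left(R,j \right)} = - 5 j - 5 R j$ ($l{\left(R,j \right)} = - 5 \left(R j + j\right) = - 5 \left(j + R j\right) = - 5 j - 5 R j$)
$\left(470 + l{\left(14,q \right)}\right) \left(B + 252\right) = \left(470 - - 45 \left(1 + 14\right)\right) \left(\frac{11}{3} + 252\right) = \left(470 - \left(-45\right) 15\right) \frac{767}{3} = \left(470 + 675\right) \frac{767}{3} = 1145 \cdot \frac{767}{3} = \frac{878215}{3}$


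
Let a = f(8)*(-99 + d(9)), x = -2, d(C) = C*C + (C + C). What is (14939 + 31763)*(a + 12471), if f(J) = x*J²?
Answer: 582420642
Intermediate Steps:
d(C) = C² + 2*C
f(J) = -2*J²
a = 0 (a = (-2*8²)*(-99 + 9*(2 + 9)) = (-2*64)*(-99 + 9*11) = -128*(-99 + 99) = -128*0 = 0)
(14939 + 31763)*(a + 12471) = (14939 + 31763)*(0 + 12471) = 46702*12471 = 582420642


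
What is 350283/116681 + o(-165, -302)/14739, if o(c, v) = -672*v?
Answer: 9614176667/573253753 ≈ 16.771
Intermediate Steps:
350283/116681 + o(-165, -302)/14739 = 350283/116681 - 672*(-302)/14739 = 350283*(1/116681) + 202944*(1/14739) = 350283/116681 + 67648/4913 = 9614176667/573253753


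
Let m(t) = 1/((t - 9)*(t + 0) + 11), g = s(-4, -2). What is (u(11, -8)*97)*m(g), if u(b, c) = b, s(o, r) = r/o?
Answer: 4268/27 ≈ 158.07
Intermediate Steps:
g = 1/2 (g = -2/(-4) = -2*(-1/4) = 1/2 ≈ 0.50000)
m(t) = 1/(11 + t*(-9 + t)) (m(t) = 1/((-9 + t)*t + 11) = 1/(t*(-9 + t) + 11) = 1/(11 + t*(-9 + t)))
(u(11, -8)*97)*m(g) = (11*97)/(11 + (1/2)**2 - 9*1/2) = 1067/(11 + 1/4 - 9/2) = 1067/(27/4) = 1067*(4/27) = 4268/27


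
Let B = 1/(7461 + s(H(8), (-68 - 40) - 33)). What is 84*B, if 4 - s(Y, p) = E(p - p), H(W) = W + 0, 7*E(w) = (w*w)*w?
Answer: 84/7465 ≈ 0.011253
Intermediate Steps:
E(w) = w**3/7 (E(w) = ((w*w)*w)/7 = (w**2*w)/7 = w**3/7)
H(W) = W
s(Y, p) = 4 (s(Y, p) = 4 - (p - p)**3/7 = 4 - 0**3/7 = 4 - 0/7 = 4 - 1*0 = 4 + 0 = 4)
B = 1/7465 (B = 1/(7461 + 4) = 1/7465 ≈ 0.00013396)
84*B = 84*(1/7465) = 84/7465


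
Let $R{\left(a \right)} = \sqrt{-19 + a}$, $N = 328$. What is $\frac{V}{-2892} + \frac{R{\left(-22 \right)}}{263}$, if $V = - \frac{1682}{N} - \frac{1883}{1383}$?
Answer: $\frac{1471915}{655940304} + \frac{i \sqrt{41}}{263} \approx 0.002244 + 0.024346 i$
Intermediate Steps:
$V = - \frac{1471915}{226812}$ ($V = - \frac{1682}{328} - \frac{1883}{1383} = \left(-1682\right) \frac{1}{328} - \frac{1883}{1383} = - \frac{841}{164} - \frac{1883}{1383} = - \frac{1471915}{226812} \approx -6.4896$)
$\frac{V}{-2892} + \frac{R{\left(-22 \right)}}{263} = - \frac{1471915}{226812 \left(-2892\right)} + \frac{\sqrt{-19 - 22}}{263} = \left(- \frac{1471915}{226812}\right) \left(- \frac{1}{2892}\right) + \sqrt{-41} \cdot \frac{1}{263} = \frac{1471915}{655940304} + i \sqrt{41} \cdot \frac{1}{263} = \frac{1471915}{655940304} + \frac{i \sqrt{41}}{263}$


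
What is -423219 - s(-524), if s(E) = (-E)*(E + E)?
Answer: 125933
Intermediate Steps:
s(E) = -2*E**2 (s(E) = (-E)*(2*E) = -2*E**2)
-423219 - s(-524) = -423219 - (-2)*(-524)**2 = -423219 - (-2)*274576 = -423219 - 1*(-549152) = -423219 + 549152 = 125933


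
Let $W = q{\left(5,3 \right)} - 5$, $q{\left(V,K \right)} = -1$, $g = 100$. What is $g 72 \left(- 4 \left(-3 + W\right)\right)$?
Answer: $259200$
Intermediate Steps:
$W = -6$ ($W = -1 - 5 = -6$)
$g 72 \left(- 4 \left(-3 + W\right)\right) = 100 \cdot 72 \left(- 4 \left(-3 - 6\right)\right) = 7200 \left(\left(-4\right) \left(-9\right)\right) = 7200 \cdot 36 = 259200$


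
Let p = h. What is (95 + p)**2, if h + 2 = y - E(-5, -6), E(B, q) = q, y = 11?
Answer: 12100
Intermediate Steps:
h = 15 (h = -2 + (11 - 1*(-6)) = -2 + (11 + 6) = -2 + 17 = 15)
p = 15
(95 + p)**2 = (95 + 15)**2 = 110**2 = 12100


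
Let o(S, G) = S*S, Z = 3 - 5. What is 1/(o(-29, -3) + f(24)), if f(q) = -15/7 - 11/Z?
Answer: 14/11821 ≈ 0.0011843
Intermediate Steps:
Z = -2
o(S, G) = S**2
f(q) = 47/14 (f(q) = -15/7 - 11/(-2) = -15*1/7 - 11*(-1/2) = -15/7 + 11/2 = 47/14)
1/(o(-29, -3) + f(24)) = 1/((-29)**2 + 47/14) = 1/(841 + 47/14) = 1/(11821/14) = 14/11821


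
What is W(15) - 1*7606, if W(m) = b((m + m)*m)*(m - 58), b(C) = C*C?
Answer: -8715106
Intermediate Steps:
b(C) = C²
W(m) = 4*m⁴*(-58 + m) (W(m) = ((m + m)*m)²*(m - 58) = ((2*m)*m)²*(-58 + m) = (2*m²)²*(-58 + m) = (4*m⁴)*(-58 + m) = 4*m⁴*(-58 + m))
W(15) - 1*7606 = 4*15⁴*(-58 + 15) - 1*7606 = 4*50625*(-43) - 7606 = -8707500 - 7606 = -8715106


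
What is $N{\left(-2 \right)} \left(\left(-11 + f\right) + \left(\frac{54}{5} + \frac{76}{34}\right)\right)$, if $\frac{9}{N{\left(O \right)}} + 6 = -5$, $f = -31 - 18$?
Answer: $\frac{35928}{935} \approx 38.426$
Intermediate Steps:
$f = -49$ ($f = -31 - 18 = -49$)
$N{\left(O \right)} = - \frac{9}{11}$ ($N{\left(O \right)} = \frac{9}{-6 - 5} = \frac{9}{-11} = 9 \left(- \frac{1}{11}\right) = - \frac{9}{11}$)
$N{\left(-2 \right)} \left(\left(-11 + f\right) + \left(\frac{54}{5} + \frac{76}{34}\right)\right) = - \frac{9 \left(\left(-11 - 49\right) + \left(\frac{54}{5} + \frac{76}{34}\right)\right)}{11} = - \frac{9 \left(-60 + \left(54 \cdot \frac{1}{5} + 76 \cdot \frac{1}{34}\right)\right)}{11} = - \frac{9 \left(-60 + \left(\frac{54}{5} + \frac{38}{17}\right)\right)}{11} = - \frac{9 \left(-60 + \frac{1108}{85}\right)}{11} = \left(- \frac{9}{11}\right) \left(- \frac{3992}{85}\right) = \frac{35928}{935}$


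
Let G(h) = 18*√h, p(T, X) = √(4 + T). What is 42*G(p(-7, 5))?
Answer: 756*3^(¼)*√I ≈ 703.54 + 703.54*I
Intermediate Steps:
42*G(p(-7, 5)) = 42*(18*√(√(4 - 7))) = 42*(18*√(√(-3))) = 42*(18*√(I*√3)) = 42*(18*(3^(¼)*√I)) = 42*(18*3^(¼)*√I) = 756*3^(¼)*√I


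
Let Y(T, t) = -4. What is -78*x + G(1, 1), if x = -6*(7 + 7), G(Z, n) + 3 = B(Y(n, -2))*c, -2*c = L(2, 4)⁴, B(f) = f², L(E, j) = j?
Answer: 4501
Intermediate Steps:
c = -128 (c = -½*4⁴ = -½*256 = -128)
G(Z, n) = -2051 (G(Z, n) = -3 + (-4)²*(-128) = -3 + 16*(-128) = -3 - 2048 = -2051)
x = -84 (x = -6*14 = -84)
-78*x + G(1, 1) = -78*(-84) - 2051 = 6552 - 2051 = 4501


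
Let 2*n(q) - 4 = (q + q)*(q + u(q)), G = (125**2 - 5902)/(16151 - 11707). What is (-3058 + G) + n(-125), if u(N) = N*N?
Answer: -8623821141/4444 ≈ -1.9406e+6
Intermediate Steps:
u(N) = N**2
G = 9723/4444 (G = (15625 - 5902)/4444 = 9723*(1/4444) = 9723/4444 ≈ 2.1879)
n(q) = 2 + q*(q + q**2) (n(q) = 2 + ((q + q)*(q + q**2))/2 = 2 + ((2*q)*(q + q**2))/2 = 2 + (2*q*(q + q**2))/2 = 2 + q*(q + q**2))
(-3058 + G) + n(-125) = (-3058 + 9723/4444) + (2 + (-125)**2 + (-125)**3) = -13580029/4444 + (2 + 15625 - 1953125) = -13580029/4444 - 1937498 = -8623821141/4444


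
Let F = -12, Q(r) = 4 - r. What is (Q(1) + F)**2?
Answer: 81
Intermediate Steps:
(Q(1) + F)**2 = ((4 - 1*1) - 12)**2 = ((4 - 1) - 12)**2 = (3 - 12)**2 = (-9)**2 = 81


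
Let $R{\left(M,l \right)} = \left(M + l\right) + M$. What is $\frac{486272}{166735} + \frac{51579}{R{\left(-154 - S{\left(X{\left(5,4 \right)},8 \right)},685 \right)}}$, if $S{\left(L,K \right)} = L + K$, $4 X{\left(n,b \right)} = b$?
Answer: $\frac{8774596213}{59857865} \approx 146.59$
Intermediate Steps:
$X{\left(n,b \right)} = \frac{b}{4}$
$S{\left(L,K \right)} = K + L$
$R{\left(M,l \right)} = l + 2 M$
$\frac{486272}{166735} + \frac{51579}{R{\left(-154 - S{\left(X{\left(5,4 \right)},8 \right)},685 \right)}} = \frac{486272}{166735} + \frac{51579}{685 + 2 \left(-154 - \left(8 + \frac{1}{4} \cdot 4\right)\right)} = 486272 \cdot \frac{1}{166735} + \frac{51579}{685 + 2 \left(-154 - \left(8 + 1\right)\right)} = \frac{486272}{166735} + \frac{51579}{685 + 2 \left(-154 - 9\right)} = \frac{486272}{166735} + \frac{51579}{685 + 2 \left(-163\right)} = \frac{486272}{166735} + \frac{51579}{685 - 326} = \frac{486272}{166735} + \frac{51579}{359} = \frac{8774596213}{59857865}$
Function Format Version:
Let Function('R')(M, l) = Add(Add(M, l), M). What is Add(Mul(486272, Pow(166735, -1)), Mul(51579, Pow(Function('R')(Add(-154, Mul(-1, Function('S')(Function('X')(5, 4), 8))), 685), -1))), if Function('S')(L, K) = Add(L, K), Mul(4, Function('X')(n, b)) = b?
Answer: Rational(8774596213, 59857865) ≈ 146.59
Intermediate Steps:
Function('X')(n, b) = Mul(Rational(1, 4), b)
Function('S')(L, K) = Add(K, L)
Function('R')(M, l) = Add(l, Mul(2, M))
Add(Mul(486272, Pow(166735, -1)), Mul(51579, Pow(Function('R')(Add(-154, Mul(-1, Function('S')(Function('X')(5, 4), 8))), 685), -1))) = Add(Mul(486272, Pow(166735, -1)), Mul(51579, Pow(Add(685, Mul(2, Add(-154, Mul(-1, Add(8, Mul(Rational(1, 4), 4)))))), -1))) = Add(Mul(486272, Rational(1, 166735)), Mul(51579, Pow(Add(685, Mul(2, Add(-154, Mul(-1, Add(8, 1))))), -1))) = Add(Rational(486272, 166735), Mul(51579, Pow(Add(685, Mul(2, Add(-154, Mul(-1, 9)))), -1))) = Add(Rational(486272, 166735), Mul(51579, Pow(Add(685, Mul(2, Add(-154, -9))), -1))) = Add(Rational(486272, 166735), Mul(51579, Pow(Add(685, Mul(2, -163)), -1))) = Add(Rational(486272, 166735), Mul(51579, Pow(Add(685, -326), -1))) = Add(Rational(486272, 166735), Mul(51579, Pow(359, -1))) = Add(Rational(486272, 166735), Mul(51579, Rational(1, 359))) = Add(Rational(486272, 166735), Rational(51579, 359)) = Rational(8774596213, 59857865)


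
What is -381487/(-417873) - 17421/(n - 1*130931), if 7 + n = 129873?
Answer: 2562016396/148344915 ≈ 17.271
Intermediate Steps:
n = 129866 (n = -7 + 129873 = 129866)
-381487/(-417873) - 17421/(n - 1*130931) = -381487/(-417873) - 17421/(129866 - 1*130931) = -381487*(-1/417873) - 17421/(129866 - 130931) = 381487/417873 - 17421/(-1065) = 381487/417873 - 17421*(-1/1065) = 381487/417873 + 5807/355 = 2562016396/148344915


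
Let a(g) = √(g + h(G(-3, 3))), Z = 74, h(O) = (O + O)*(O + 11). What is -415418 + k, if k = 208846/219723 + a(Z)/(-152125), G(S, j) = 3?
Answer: -91276680368/219723 - √158/152125 ≈ -4.1542e+5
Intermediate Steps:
h(O) = 2*O*(11 + O) (h(O) = (2*O)*(11 + O) = 2*O*(11 + O))
a(g) = √(84 + g) (a(g) = √(g + 2*3*(11 + 3)) = √(g + 2*3*14) = √(g + 84) = √(84 + g))
k = 208846/219723 - √158/152125 (k = 208846/219723 + √(84 + 74)/(-152125) = 208846*(1/219723) + √158*(-1/152125) = 208846/219723 - √158/152125 ≈ 0.95041)
-415418 + k = -415418 + (208846/219723 - √158/152125) = -91276680368/219723 - √158/152125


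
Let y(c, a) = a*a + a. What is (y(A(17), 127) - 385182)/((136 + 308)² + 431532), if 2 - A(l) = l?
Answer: -184463/314334 ≈ -0.58684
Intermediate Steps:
A(l) = 2 - l
y(c, a) = a + a² (y(c, a) = a² + a = a + a²)
(y(A(17), 127) - 385182)/((136 + 308)² + 431532) = (127*(1 + 127) - 385182)/((136 + 308)² + 431532) = (127*128 - 385182)/(444² + 431532) = (16256 - 385182)/(197136 + 431532) = -368926/628668 = -368926*1/628668 = -184463/314334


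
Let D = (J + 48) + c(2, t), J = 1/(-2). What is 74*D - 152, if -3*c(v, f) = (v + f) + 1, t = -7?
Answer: 10385/3 ≈ 3461.7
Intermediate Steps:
J = -½ ≈ -0.50000
c(v, f) = -⅓ - f/3 - v/3 (c(v, f) = -((v + f) + 1)/3 = -((f + v) + 1)/3 = -(1 + f + v)/3 = -⅓ - f/3 - v/3)
D = 293/6 (D = (-½ + 48) + (-⅓ - ⅓*(-7) - ⅓*2) = 95/2 + (-⅓ + 7/3 - ⅔) = 95/2 + 4/3 = 293/6 ≈ 48.833)
74*D - 152 = 74*(293/6) - 152 = 10841/3 - 152 = 10385/3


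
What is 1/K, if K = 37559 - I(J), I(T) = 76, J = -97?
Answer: 1/37483 ≈ 2.6679e-5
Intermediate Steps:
K = 37483 (K = 37559 - 1*76 = 37559 - 76 = 37483)
1/K = 1/37483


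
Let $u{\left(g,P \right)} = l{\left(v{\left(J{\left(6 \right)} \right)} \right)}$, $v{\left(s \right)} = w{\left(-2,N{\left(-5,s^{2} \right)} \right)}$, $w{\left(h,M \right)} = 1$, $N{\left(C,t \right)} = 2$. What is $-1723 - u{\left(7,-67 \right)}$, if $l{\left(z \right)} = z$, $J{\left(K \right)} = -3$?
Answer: $-1724$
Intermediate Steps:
$v{\left(s \right)} = 1$
$u{\left(g,P \right)} = 1$
$-1723 - u{\left(7,-67 \right)} = -1723 - 1 = -1724$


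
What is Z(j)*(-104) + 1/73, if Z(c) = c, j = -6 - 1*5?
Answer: 83513/73 ≈ 1144.0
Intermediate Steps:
j = -11 (j = -6 - 5 = -11)
Z(j)*(-104) + 1/73 = -11*(-104) + 1/73 = 1144 + 1/73 = 83513/73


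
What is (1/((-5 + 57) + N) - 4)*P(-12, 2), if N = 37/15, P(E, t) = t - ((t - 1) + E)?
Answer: -42289/817 ≈ -51.761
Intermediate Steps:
P(E, t) = 1 - E (P(E, t) = t - ((-1 + t) + E) = t - (-1 + E + t) = t + (1 - E - t) = 1 - E)
N = 37/15 (N = 37*(1/15) = 37/15 ≈ 2.4667)
(1/((-5 + 57) + N) - 4)*P(-12, 2) = (1/((-5 + 57) + 37/15) - 4)*(1 - 1*(-12)) = (1/(52 + 37/15) - 4)*(1 + 12) = (1/(817/15) - 4)*13 = (15/817 - 4)*13 = -3253/817*13 = -42289/817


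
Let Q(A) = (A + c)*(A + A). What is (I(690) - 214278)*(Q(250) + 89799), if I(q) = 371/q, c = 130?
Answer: -41368687578751/690 ≈ -5.9955e+10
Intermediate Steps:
Q(A) = 2*A*(130 + A) (Q(A) = (A + 130)*(A + A) = (130 + A)*(2*A) = 2*A*(130 + A))
(I(690) - 214278)*(Q(250) + 89799) = (371/690 - 214278)*(2*250*(130 + 250) + 89799) = (371*(1/690) - 214278)*(2*250*380 + 89799) = (371/690 - 214278)*(190000 + 89799) = -147851449/690*279799 = -41368687578751/690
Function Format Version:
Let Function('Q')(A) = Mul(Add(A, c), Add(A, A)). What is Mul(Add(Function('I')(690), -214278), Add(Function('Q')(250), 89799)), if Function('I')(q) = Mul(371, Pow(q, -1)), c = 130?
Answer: Rational(-41368687578751, 690) ≈ -5.9955e+10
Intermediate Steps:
Function('Q')(A) = Mul(2, A, Add(130, A)) (Function('Q')(A) = Mul(Add(A, 130), Add(A, A)) = Mul(Add(130, A), Mul(2, A)) = Mul(2, A, Add(130, A)))
Mul(Add(Function('I')(690), -214278), Add(Function('Q')(250), 89799)) = Mul(Add(Mul(371, Pow(690, -1)), -214278), Add(Mul(2, 250, Add(130, 250)), 89799)) = Mul(Add(Mul(371, Rational(1, 690)), -214278), Add(Mul(2, 250, 380), 89799)) = Mul(Add(Rational(371, 690), -214278), Add(190000, 89799)) = Mul(Rational(-147851449, 690), 279799) = Rational(-41368687578751, 690)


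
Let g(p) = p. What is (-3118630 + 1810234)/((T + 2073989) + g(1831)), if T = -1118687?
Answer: -1308396/957133 ≈ -1.3670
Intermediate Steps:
(-3118630 + 1810234)/((T + 2073989) + g(1831)) = (-3118630 + 1810234)/((-1118687 + 2073989) + 1831) = -1308396/(955302 + 1831) = -1308396/957133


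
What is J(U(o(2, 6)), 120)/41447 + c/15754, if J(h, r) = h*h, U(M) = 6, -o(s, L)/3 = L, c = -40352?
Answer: -835951100/326478019 ≈ -2.5605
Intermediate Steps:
o(s, L) = -3*L
J(h, r) = h**2
J(U(o(2, 6)), 120)/41447 + c/15754 = 6**2/41447 - 40352/15754 = 36*(1/41447) - 40352*1/15754 = 36/41447 - 20176/7877 = -835951100/326478019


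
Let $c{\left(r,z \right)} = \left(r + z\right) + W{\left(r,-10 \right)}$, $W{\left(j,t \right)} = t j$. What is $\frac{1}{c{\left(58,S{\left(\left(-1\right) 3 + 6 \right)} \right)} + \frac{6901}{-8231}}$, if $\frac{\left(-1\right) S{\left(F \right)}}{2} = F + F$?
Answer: $- \frac{8231}{4402255} \approx -0.0018697$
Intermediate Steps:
$W{\left(j,t \right)} = j t$
$S{\left(F \right)} = - 4 F$ ($S{\left(F \right)} = - 2 \left(F + F\right) = - 2 \cdot 2 F = - 4 F$)
$c{\left(r,z \right)} = z - 9 r$ ($c{\left(r,z \right)} = \left(r + z\right) + r \left(-10\right) = \left(r + z\right) - 10 r = z - 9 r$)
$\frac{1}{c{\left(58,S{\left(\left(-1\right) 3 + 6 \right)} \right)} + \frac{6901}{-8231}} = \frac{1}{\left(- 4 \left(\left(-1\right) 3 + 6\right) - 522\right) + \frac{6901}{-8231}} = \frac{1}{\left(- 4 \left(-3 + 6\right) - 522\right) + 6901 \left(- \frac{1}{8231}\right)} = \frac{1}{\left(\left(-4\right) 3 - 522\right) - \frac{6901}{8231}} = \frac{1}{\left(-12 - 522\right) - \frac{6901}{8231}} = \frac{1}{-534 - \frac{6901}{8231}} = \frac{1}{- \frac{4402255}{8231}} = - \frac{8231}{4402255}$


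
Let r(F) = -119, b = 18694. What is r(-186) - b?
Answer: -18813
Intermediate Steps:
r(-186) - b = -119 - 1*18694 = -119 - 18694 = -18813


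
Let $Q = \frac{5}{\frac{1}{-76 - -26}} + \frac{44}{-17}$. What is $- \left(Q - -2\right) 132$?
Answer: $\frac{562320}{17} \approx 33078.0$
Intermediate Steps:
$Q = - \frac{4294}{17}$ ($Q = \frac{5}{\frac{1}{-76 + \left(-6 + 32\right)}} + 44 \left(- \frac{1}{17}\right) = \frac{5}{\frac{1}{-76 + 26}} - \frac{44}{17} = \frac{5}{\frac{1}{-50}} - \frac{44}{17} = \frac{5}{- \frac{1}{50}} - \frac{44}{17} = 5 \left(-50\right) - \frac{44}{17} = -250 - \frac{44}{17} = - \frac{4294}{17} \approx -252.59$)
$- \left(Q - -2\right) 132 = - \left(- \frac{4294}{17} - -2\right) 132 = - \left(- \frac{4294}{17} + 2\right) 132 = - \frac{\left(-4260\right) 132}{17} = \left(-1\right) \left(- \frac{562320}{17}\right) = \frac{562320}{17}$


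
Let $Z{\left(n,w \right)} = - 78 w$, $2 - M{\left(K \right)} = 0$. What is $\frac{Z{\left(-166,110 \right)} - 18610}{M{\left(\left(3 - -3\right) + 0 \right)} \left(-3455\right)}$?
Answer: $\frac{2719}{691} \approx 3.9349$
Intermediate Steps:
$M{\left(K \right)} = 2$ ($M{\left(K \right)} = 2 - 0 = 2 + 0 = 2$)
$\frac{Z{\left(-166,110 \right)} - 18610}{M{\left(\left(3 - -3\right) + 0 \right)} \left(-3455\right)} = \frac{\left(-78\right) 110 - 18610}{2 \left(-3455\right)} = \frac{-8580 - 18610}{-6910} = \left(-27190\right) \left(- \frac{1}{6910}\right) = \frac{2719}{691}$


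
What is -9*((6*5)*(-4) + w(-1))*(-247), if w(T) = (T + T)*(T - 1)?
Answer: -257868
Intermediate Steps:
w(T) = 2*T*(-1 + T) (w(T) = (2*T)*(-1 + T) = 2*T*(-1 + T))
-9*((6*5)*(-4) + w(-1))*(-247) = -9*((6*5)*(-4) + 2*(-1)*(-1 - 1))*(-247) = -9*(30*(-4) + 2*(-1)*(-2))*(-247) = -9*(-120 + 4)*(-247) = -9*(-116)*(-247) = 1044*(-247) = -257868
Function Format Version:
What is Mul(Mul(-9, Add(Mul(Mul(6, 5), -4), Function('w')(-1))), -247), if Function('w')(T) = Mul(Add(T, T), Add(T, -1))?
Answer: -257868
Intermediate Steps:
Function('w')(T) = Mul(2, T, Add(-1, T)) (Function('w')(T) = Mul(Mul(2, T), Add(-1, T)) = Mul(2, T, Add(-1, T)))
Mul(Mul(-9, Add(Mul(Mul(6, 5), -4), Function('w')(-1))), -247) = Mul(Mul(-9, Add(Mul(Mul(6, 5), -4), Mul(2, -1, Add(-1, -1)))), -247) = Mul(Mul(-9, Add(Mul(30, -4), Mul(2, -1, -2))), -247) = Mul(Mul(-9, Add(-120, 4)), -247) = Mul(Mul(-9, -116), -247) = Mul(1044, -247) = -257868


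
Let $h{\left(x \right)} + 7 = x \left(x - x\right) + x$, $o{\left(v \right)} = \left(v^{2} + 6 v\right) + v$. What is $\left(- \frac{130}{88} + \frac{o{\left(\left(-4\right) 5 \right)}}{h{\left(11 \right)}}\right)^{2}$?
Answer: $\frac{7812025}{1936} \approx 4035.1$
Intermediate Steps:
$o{\left(v \right)} = v^{2} + 7 v$
$h{\left(x \right)} = -7 + x$ ($h{\left(x \right)} = -7 + \left(x \left(x - x\right) + x\right) = -7 + \left(x 0 + x\right) = -7 + \left(0 + x\right) = -7 + x$)
$\left(- \frac{130}{88} + \frac{o{\left(\left(-4\right) 5 \right)}}{h{\left(11 \right)}}\right)^{2} = \left(- \frac{130}{88} + \frac{\left(-4\right) 5 \left(7 - 20\right)}{-7 + 11}\right)^{2} = \left(\left(-130\right) \frac{1}{88} + \frac{\left(-20\right) \left(7 - 20\right)}{4}\right)^{2} = \left(- \frac{65}{44} + \left(-20\right) \left(-13\right) \frac{1}{4}\right)^{2} = \left(- \frac{65}{44} + 260 \cdot \frac{1}{4}\right)^{2} = \left(- \frac{65}{44} + 65\right)^{2} = \left(\frac{2795}{44}\right)^{2} = \frac{7812025}{1936}$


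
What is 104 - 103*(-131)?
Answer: 13597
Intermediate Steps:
104 - 103*(-131) = 104 + 13493 = 13597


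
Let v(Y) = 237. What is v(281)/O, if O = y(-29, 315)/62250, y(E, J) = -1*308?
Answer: -7376625/154 ≈ -47900.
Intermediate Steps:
y(E, J) = -308
O = -154/31125 (O = -308/62250 = -308*1/62250 = -154/31125 ≈ -0.0049478)
v(281)/O = 237/(-154/31125) = 237*(-31125/154) = -7376625/154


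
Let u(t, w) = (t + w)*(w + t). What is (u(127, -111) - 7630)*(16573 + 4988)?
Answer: -158990814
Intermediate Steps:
u(t, w) = (t + w)² (u(t, w) = (t + w)*(t + w) = (t + w)²)
(u(127, -111) - 7630)*(16573 + 4988) = ((127 - 111)² - 7630)*(16573 + 4988) = (16² - 7630)*21561 = (256 - 7630)*21561 = -7374*21561 = -158990814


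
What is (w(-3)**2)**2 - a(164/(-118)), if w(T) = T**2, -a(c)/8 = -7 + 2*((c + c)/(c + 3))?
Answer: 615351/95 ≈ 6477.4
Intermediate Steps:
a(c) = 56 - 32*c/(3 + c) (a(c) = -8*(-7 + 2*((c + c)/(c + 3))) = -8*(-7 + 2*((2*c)/(3 + c))) = -8*(-7 + 2*(2*c/(3 + c))) = -8*(-7 + 4*c/(3 + c)) = 56 - 32*c/(3 + c))
(w(-3)**2)**2 - a(164/(-118)) = (((-3)**2)**2)**2 - 24*(7 + 164/(-118))/(3 + 164/(-118)) = (9**2)**2 - 24*(7 + 164*(-1/118))/(3 + 164*(-1/118)) = 81**2 - 24*(7 - 82/59)/(3 - 82/59) = 6561 - 24*331/(95/59*59) = 6561 - 24*59*331/(95*59) = 6561 - 1*7944/95 = 6561 - 7944/95 = 615351/95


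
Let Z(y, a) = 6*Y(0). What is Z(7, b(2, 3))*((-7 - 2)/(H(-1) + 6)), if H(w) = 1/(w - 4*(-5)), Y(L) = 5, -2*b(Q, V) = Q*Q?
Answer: -1026/23 ≈ -44.609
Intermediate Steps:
b(Q, V) = -Q²/2 (b(Q, V) = -Q*Q/2 = -Q²/2)
H(w) = 1/(20 + w) (H(w) = 1/(w + 20) = 1/(20 + w))
Z(y, a) = 30 (Z(y, a) = 6*5 = 30)
Z(7, b(2, 3))*((-7 - 2)/(H(-1) + 6)) = 30*((-7 - 2)/(1/(20 - 1) + 6)) = 30*(-9/(1/19 + 6)) = 30*(-9/115/19) = 30*(-9*19/115) = 30*(-171/115) = -1026/23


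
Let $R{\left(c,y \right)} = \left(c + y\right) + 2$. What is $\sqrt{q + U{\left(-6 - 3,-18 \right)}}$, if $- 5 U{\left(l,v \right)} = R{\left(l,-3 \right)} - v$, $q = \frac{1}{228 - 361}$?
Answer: $\frac{i \sqrt{710885}}{665} \approx 1.2679 i$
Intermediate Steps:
$R{\left(c,y \right)} = 2 + c + y$
$q = - \frac{1}{133}$ ($q = \frac{1}{-133} = - \frac{1}{133} \approx -0.0075188$)
$U{\left(l,v \right)} = \frac{1}{5} - \frac{l}{5} + \frac{v}{5}$ ($U{\left(l,v \right)} = - \frac{\left(2 + l - 3\right) - v}{5} = - \frac{\left(-1 + l\right) - v}{5} = - \frac{-1 + l - v}{5} = \frac{1}{5} - \frac{l}{5} + \frac{v}{5}$)
$\sqrt{q + U{\left(-6 - 3,-18 \right)}} = \sqrt{- \frac{1}{133} + \left(\frac{1}{5} - \frac{-6 - 3}{5} + \frac{1}{5} \left(-18\right)\right)} = \sqrt{- \frac{1}{133} - \left(\frac{17}{5} + \frac{-6 - 3}{5}\right)} = \sqrt{- \frac{1}{133} - \frac{8}{5}} = \sqrt{- \frac{1069}{665}} = \frac{i \sqrt{710885}}{665}$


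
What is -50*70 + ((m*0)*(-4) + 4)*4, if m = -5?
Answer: -3484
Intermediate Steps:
-50*70 + ((m*0)*(-4) + 4)*4 = -50*70 + (-5*0*(-4) + 4)*4 = -3500 + (0*(-4) + 4)*4 = -3500 + (0 + 4)*4 = -3500 + 4*4 = -3500 + 16 = -3484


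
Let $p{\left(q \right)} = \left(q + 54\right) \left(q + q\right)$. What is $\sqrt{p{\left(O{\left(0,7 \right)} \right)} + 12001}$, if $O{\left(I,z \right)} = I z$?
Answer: $\sqrt{12001} \approx 109.55$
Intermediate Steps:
$p{\left(q \right)} = 2 q \left(54 + q\right)$ ($p{\left(q \right)} = \left(54 + q\right) 2 q = 2 q \left(54 + q\right)$)
$\sqrt{p{\left(O{\left(0,7 \right)} \right)} + 12001} = \sqrt{2 \cdot 0 \cdot 7 \left(54 + 0 \cdot 7\right) + 12001} = \sqrt{2 \cdot 0 \left(54 + 0\right) + 12001} = \sqrt{2 \cdot 0 \cdot 54 + 12001} = \sqrt{0 + 12001} = \sqrt{12001}$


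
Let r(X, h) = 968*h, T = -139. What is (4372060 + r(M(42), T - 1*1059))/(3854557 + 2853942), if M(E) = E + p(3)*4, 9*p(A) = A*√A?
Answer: 3212396/6708499 ≈ 0.47885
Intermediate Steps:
p(A) = A^(3/2)/9 (p(A) = (A*√A)/9 = A^(3/2)/9)
M(E) = E + 4*√3/3 (M(E) = E + (3^(3/2)/9)*4 = E + ((3*√3)/9)*4 = E + (√3/3)*4 = E + 4*√3/3)
(4372060 + r(M(42), T - 1*1059))/(3854557 + 2853942) = (4372060 + 968*(-139 - 1*1059))/(3854557 + 2853942) = (4372060 + 968*(-139 - 1059))/6708499 = (4372060 + 968*(-1198))*(1/6708499) = (4372060 - 1159664)*(1/6708499) = 3212396*(1/6708499) = 3212396/6708499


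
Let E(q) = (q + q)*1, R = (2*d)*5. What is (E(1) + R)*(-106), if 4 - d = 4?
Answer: -212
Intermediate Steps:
d = 0 (d = 4 - 1*4 = 4 - 4 = 0)
R = 0 (R = (2*0)*5 = 0*5 = 0)
E(q) = 2*q (E(q) = (2*q)*1 = 2*q)
(E(1) + R)*(-106) = (2*1 + 0)*(-106) = (2 + 0)*(-106) = 2*(-106) = -212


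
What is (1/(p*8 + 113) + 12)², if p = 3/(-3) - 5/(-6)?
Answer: 16184529/112225 ≈ 144.22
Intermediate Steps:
p = -⅙ (p = 3*(-⅓) - 5*(-⅙) = -1 + ⅚ = -⅙ ≈ -0.16667)
(1/(p*8 + 113) + 12)² = (1/(-⅙*8 + 113) + 12)² = (1/(-4/3 + 113) + 12)² = (1/(335/3) + 12)² = (3/335 + 12)² = (4023/335)² = 16184529/112225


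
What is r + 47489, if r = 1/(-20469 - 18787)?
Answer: 1864228183/39256 ≈ 47489.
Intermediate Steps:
r = -1/39256 (r = 1/(-39256) = -1/39256 ≈ -2.5474e-5)
r + 47489 = -1/39256 + 47489 = 1864228183/39256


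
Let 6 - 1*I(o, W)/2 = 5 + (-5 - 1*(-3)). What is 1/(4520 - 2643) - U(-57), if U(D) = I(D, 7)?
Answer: -11261/1877 ≈ -5.9995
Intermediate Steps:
I(o, W) = 6 (I(o, W) = 12 - 2*(5 + (-5 - 1*(-3))) = 12 - 2*(5 + (-5 + 3)) = 12 - 2*(5 - 2) = 12 - 2*3 = 12 - 6 = 6)
U(D) = 6
1/(4520 - 2643) - U(-57) = 1/(4520 - 2643) - 1*6 = 1/1877 - 6 = -11261/1877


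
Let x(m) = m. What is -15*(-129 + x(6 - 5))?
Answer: 1920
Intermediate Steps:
-15*(-129 + x(6 - 5)) = -15*(-129 + (6 - 5)) = -15*(-129 + 1) = -15*(-128) = 1920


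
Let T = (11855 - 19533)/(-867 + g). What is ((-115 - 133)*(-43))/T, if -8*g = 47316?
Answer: 3287178/349 ≈ 9418.8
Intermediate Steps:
g = -11829/2 (g = -⅛*47316 = -11829/2 ≈ -5914.5)
T = 1396/1233 (T = (11855 - 19533)/(-867 - 11829/2) = -7678/(-13563/2) = -7678*(-2/13563) = 1396/1233 ≈ 1.1322)
((-115 - 133)*(-43))/T = ((-115 - 133)*(-43))/(1396/1233) = -248*(-43)*(1233/1396) = 10664*(1233/1396) = 3287178/349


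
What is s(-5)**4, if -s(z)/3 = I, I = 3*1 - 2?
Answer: 81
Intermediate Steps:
I = 1 (I = 3 - 2 = 1)
s(z) = -3 (s(z) = -3*1 = -3)
s(-5)**4 = (-3)**4 = 81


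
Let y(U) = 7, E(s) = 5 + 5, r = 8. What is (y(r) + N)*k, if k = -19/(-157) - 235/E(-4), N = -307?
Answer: 1101150/157 ≈ 7013.7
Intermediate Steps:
E(s) = 10
k = -7341/314 (k = -19/(-157) - 235/10 = -19*(-1/157) - 235*⅒ = 19/157 - 47/2 = -7341/314 ≈ -23.379)
(y(r) + N)*k = (7 - 307)*(-7341/314) = -300*(-7341/314) = 1101150/157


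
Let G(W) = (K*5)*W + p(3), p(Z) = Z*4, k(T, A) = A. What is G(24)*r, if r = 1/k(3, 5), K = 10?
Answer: 1212/5 ≈ 242.40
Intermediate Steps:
p(Z) = 4*Z
r = ⅕ (r = 1/5 = ⅕ ≈ 0.20000)
G(W) = 12 + 50*W (G(W) = (10*5)*W + 4*3 = 50*W + 12 = 12 + 50*W)
G(24)*r = (12 + 50*24)*(⅕) = (12 + 1200)*(⅕) = 1212*(⅕) = 1212/5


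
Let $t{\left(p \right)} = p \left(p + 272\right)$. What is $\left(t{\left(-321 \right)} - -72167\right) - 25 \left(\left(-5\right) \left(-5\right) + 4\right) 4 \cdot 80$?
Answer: $-144104$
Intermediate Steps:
$t{\left(p \right)} = p \left(272 + p\right)$
$\left(t{\left(-321 \right)} - -72167\right) - 25 \left(\left(-5\right) \left(-5\right) + 4\right) 4 \cdot 80 = \left(- 321 \left(272 - 321\right) - -72167\right) - 25 \left(\left(-5\right) \left(-5\right) + 4\right) 4 \cdot 80 = \left(\left(-321\right) \left(-49\right) + 72167\right) - 25 \left(25 + 4\right) 4 \cdot 80 = \left(15729 + 72167\right) - 25 \cdot 29 \cdot 4 \cdot 80 = 87896 - 25 \cdot 116 \cdot 80 = 87896 - 2900 \cdot 80 = 87896 - 232000 = -144104$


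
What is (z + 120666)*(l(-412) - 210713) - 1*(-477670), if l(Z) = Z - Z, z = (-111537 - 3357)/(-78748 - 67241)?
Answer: -412428382168706/16221 ≈ -2.5426e+10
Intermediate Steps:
z = 12766/16221 (z = -114894/(-145989) = -114894*(-1/145989) = 12766/16221 ≈ 0.78700)
l(Z) = 0
(z + 120666)*(l(-412) - 210713) - 1*(-477670) = (12766/16221 + 120666)*(0 - 210713) - 1*(-477670) = (1957335952/16221)*(-210713) + 477670 = -412436130453776/16221 + 477670 = -412428382168706/16221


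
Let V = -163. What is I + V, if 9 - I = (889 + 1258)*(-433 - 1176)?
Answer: 3454369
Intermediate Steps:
I = 3454532 (I = 9 - (889 + 1258)*(-433 - 1176) = 9 - 2147*(-1609) = 9 - 1*(-3454523) = 9 + 3454523 = 3454532)
I + V = 3454532 - 163 = 3454369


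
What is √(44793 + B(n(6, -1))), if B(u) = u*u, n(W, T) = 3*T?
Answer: 3*√4978 ≈ 211.66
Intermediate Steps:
B(u) = u²
√(44793 + B(n(6, -1))) = √(44793 + (3*(-1))²) = √(44793 + (-3)²) = √(44793 + 9) = √44802 = 3*√4978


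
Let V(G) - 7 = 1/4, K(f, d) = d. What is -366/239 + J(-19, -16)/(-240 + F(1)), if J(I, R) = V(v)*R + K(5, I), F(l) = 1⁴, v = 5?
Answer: -231/239 ≈ -0.96653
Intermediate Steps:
F(l) = 1
V(G) = 29/4 (V(G) = 7 + 1/4 = 7 + ¼ = 29/4)
J(I, R) = I + 29*R/4 (J(I, R) = 29*R/4 + I = I + 29*R/4)
-366/239 + J(-19, -16)/(-240 + F(1)) = -366/239 + (-19 + (29/4)*(-16))/(-240 + 1) = -366*1/239 + (-19 - 116)/(-239) = -366/239 - 135*(-1/239) = -366/239 + 135/239 = -231/239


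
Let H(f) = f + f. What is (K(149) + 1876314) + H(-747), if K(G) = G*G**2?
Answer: 5182769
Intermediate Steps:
H(f) = 2*f
K(G) = G**3
(K(149) + 1876314) + H(-747) = (149**3 + 1876314) + 2*(-747) = (3307949 + 1876314) - 1494 = 5184263 - 1494 = 5182769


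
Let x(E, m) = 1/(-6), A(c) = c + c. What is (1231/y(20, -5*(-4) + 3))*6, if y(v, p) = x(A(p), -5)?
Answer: -44316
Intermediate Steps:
A(c) = 2*c
x(E, m) = -1/6
y(v, p) = -1/6
(1231/y(20, -5*(-4) + 3))*6 = (1231/(-1/6))*6 = (1231*(-6))*6 = -7386*6 = -44316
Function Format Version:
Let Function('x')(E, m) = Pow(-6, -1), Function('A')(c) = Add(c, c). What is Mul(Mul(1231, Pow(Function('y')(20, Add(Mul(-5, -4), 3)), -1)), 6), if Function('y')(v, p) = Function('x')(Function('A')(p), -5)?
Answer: -44316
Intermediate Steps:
Function('A')(c) = Mul(2, c)
Function('x')(E, m) = Rational(-1, 6)
Function('y')(v, p) = Rational(-1, 6)
Mul(Mul(1231, Pow(Function('y')(20, Add(Mul(-5, -4), 3)), -1)), 6) = Mul(Mul(1231, Pow(Rational(-1, 6), -1)), 6) = Mul(Mul(1231, -6), 6) = Mul(-7386, 6) = -44316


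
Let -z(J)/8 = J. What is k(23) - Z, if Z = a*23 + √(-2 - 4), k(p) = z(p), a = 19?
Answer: -621 - I*√6 ≈ -621.0 - 2.4495*I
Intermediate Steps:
z(J) = -8*J
k(p) = -8*p
Z = 437 + I*√6 (Z = 19*23 + √(-2 - 4) = 437 + √(-6) = 437 + I*√6 ≈ 437.0 + 2.4495*I)
k(23) - Z = -8*23 - (437 + I*√6) = -184 + (-437 - I*√6) = -621 - I*√6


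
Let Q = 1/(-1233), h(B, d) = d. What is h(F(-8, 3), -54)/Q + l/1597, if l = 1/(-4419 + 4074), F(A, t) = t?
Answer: 36684351629/550965 ≈ 66582.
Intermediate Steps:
Q = -1/1233 ≈ -0.00081103
l = -1/345 (l = 1/(-345) = -1/345 ≈ -0.0028986)
h(F(-8, 3), -54)/Q + l/1597 = -54/(-1/1233) - 1/345/1597 = -54*(-1233) - 1/345*1/1597 = 66582 - 1/550965 = 36684351629/550965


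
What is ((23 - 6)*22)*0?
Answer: 0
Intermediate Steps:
((23 - 6)*22)*0 = (17*22)*0 = 374*0 = 0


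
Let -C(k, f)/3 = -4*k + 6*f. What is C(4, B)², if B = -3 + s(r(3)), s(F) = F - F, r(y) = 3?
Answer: 10404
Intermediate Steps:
s(F) = 0
B = -3 (B = -3 + 0 = -3)
C(k, f) = -18*f + 12*k (C(k, f) = -3*(-4*k + 6*f) = -18*f + 12*k)
C(4, B)² = (-18*(-3) + 12*4)² = (54 + 48)² = 102² = 10404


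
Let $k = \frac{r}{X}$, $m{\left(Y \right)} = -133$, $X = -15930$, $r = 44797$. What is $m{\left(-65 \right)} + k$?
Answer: $- \frac{2163487}{15930} \approx -135.81$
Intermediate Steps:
$k = - \frac{44797}{15930}$ ($k = \frac{44797}{-15930} = 44797 \left(- \frac{1}{15930}\right) = - \frac{44797}{15930} \approx -2.8121$)
$m{\left(-65 \right)} + k = -133 - \frac{44797}{15930} = - \frac{2163487}{15930}$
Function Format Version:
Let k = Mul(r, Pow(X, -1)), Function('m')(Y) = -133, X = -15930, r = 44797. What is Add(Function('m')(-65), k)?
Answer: Rational(-2163487, 15930) ≈ -135.81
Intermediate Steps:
k = Rational(-44797, 15930) (k = Mul(44797, Pow(-15930, -1)) = Mul(44797, Rational(-1, 15930)) = Rational(-44797, 15930) ≈ -2.8121)
Add(Function('m')(-65), k) = Add(-133, Rational(-44797, 15930)) = Rational(-2163487, 15930)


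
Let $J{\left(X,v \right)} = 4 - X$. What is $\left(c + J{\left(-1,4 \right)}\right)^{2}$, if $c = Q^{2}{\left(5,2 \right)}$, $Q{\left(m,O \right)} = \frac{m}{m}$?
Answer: $36$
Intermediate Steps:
$Q{\left(m,O \right)} = 1$
$c = 1$ ($c = 1^{2} = 1$)
$\left(c + J{\left(-1,4 \right)}\right)^{2} = \left(1 + \left(4 - -1\right)\right)^{2} = \left(1 + \left(4 + 1\right)\right)^{2} = \left(1 + 5\right)^{2} = 6^{2} = 36$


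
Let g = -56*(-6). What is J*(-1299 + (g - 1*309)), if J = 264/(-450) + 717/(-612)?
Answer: 950502/425 ≈ 2236.5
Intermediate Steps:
g = 336
J = -2989/1700 (J = 264*(-1/450) + 717*(-1/612) = -44/75 - 239/204 = -2989/1700 ≈ -1.7582)
J*(-1299 + (g - 1*309)) = -2989*(-1299 + (336 - 1*309))/1700 = -2989*(-1299 + (336 - 309))/1700 = -2989*(-1299 + 27)/1700 = -2989/1700*(-1272) = 950502/425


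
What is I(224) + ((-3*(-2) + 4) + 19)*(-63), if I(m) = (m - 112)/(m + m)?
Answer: -7307/4 ≈ -1826.8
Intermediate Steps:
I(m) = (-112 + m)/(2*m) (I(m) = (-112 + m)/((2*m)) = (-112 + m)*(1/(2*m)) = (-112 + m)/(2*m))
I(224) + ((-3*(-2) + 4) + 19)*(-63) = (1/2)*(-112 + 224)/224 + ((-3*(-2) + 4) + 19)*(-63) = (1/2)*(1/224)*112 + ((6 + 4) + 19)*(-63) = 1/4 + (10 + 19)*(-63) = 1/4 + 29*(-63) = 1/4 - 1827 = -7307/4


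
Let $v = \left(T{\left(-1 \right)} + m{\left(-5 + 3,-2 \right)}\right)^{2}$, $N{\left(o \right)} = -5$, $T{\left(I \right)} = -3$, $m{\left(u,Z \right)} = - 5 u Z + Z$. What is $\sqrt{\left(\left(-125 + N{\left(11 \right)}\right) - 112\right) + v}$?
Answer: $\sqrt{383} \approx 19.57$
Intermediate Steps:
$m{\left(u,Z \right)} = Z - 5 Z u$ ($m{\left(u,Z \right)} = - 5 Z u + Z = Z - 5 Z u$)
$v = 625$ ($v = \left(-3 - 2 \left(1 - 5 \left(-5 + 3\right)\right)\right)^{2} = \left(-3 - 2 \left(1 - -10\right)\right)^{2} = \left(-3 - 2 \left(1 + 10\right)\right)^{2} = \left(-3 - 22\right)^{2} = \left(-25\right)^{2} = 625$)
$\sqrt{\left(\left(-125 + N{\left(11 \right)}\right) - 112\right) + v} = \sqrt{\left(\left(-125 - 5\right) - 112\right) + 625} = \sqrt{\left(-130 - 112\right) + 625} = \sqrt{-242 + 625} = \sqrt{383}$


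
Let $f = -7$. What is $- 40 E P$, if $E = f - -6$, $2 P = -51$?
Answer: $-1020$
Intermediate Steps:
$P = - \frac{51}{2}$ ($P = \frac{1}{2} \left(-51\right) = - \frac{51}{2} \approx -25.5$)
$E = -1$ ($E = -7 - -6 = -7 + 6 = -1$)
$- 40 E P = \left(-40\right) \left(-1\right) \left(- \frac{51}{2}\right) = 40 \left(- \frac{51}{2}\right) = -1020$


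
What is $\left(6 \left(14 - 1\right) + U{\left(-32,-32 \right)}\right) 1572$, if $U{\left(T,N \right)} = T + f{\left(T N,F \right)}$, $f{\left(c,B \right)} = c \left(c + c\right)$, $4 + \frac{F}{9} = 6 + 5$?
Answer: $3296795256$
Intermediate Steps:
$F = 63$ ($F = -36 + 9 \left(6 + 5\right) = -36 + 9 \cdot 11 = -36 + 99 = 63$)
$f{\left(c,B \right)} = 2 c^{2}$ ($f{\left(c,B \right)} = c 2 c = 2 c^{2}$)
$U{\left(T,N \right)} = T + 2 N^{2} T^{2}$ ($U{\left(T,N \right)} = T + 2 \left(T N\right)^{2} = T + 2 \left(N T\right)^{2} = T + 2 N^{2} T^{2}$)
$\left(6 \left(14 - 1\right) + U{\left(-32,-32 \right)}\right) 1572 = \left(6 \left(14 - 1\right) - 32 \left(1 + 2 \left(-32\right) \left(-32\right)^{2}\right)\right) 1572 = \left(6 \cdot 13 - 32 \left(1 + 2 \left(-32\right) 1024\right)\right) 1572 = \left(78 - 32 \left(1 - 65536\right)\right) 1572 = \left(78 - -2097120\right) 1572 = \left(78 + 2097120\right) 1572 = 2097198 \cdot 1572 = 3296795256$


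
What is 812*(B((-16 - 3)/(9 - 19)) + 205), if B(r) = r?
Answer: 840014/5 ≈ 1.6800e+5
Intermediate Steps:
812*(B((-16 - 3)/(9 - 19)) + 205) = 812*((-16 - 3)/(9 - 19) + 205) = 812*(-19/(-10) + 205) = 812*(-19*(-⅒) + 205) = 812*(19/10 + 205) = 812*(2069/10) = 840014/5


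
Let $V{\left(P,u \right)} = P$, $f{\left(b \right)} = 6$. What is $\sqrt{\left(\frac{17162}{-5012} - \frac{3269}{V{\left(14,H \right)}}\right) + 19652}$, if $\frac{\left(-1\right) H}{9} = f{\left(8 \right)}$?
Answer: $\frac{3 \sqrt{3386871530}}{1253} \approx 139.34$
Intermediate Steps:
$H = -54$ ($H = \left(-9\right) 6 = -54$)
$\sqrt{\left(\frac{17162}{-5012} - \frac{3269}{V{\left(14,H \right)}}\right) + 19652} = \sqrt{\left(\frac{17162}{-5012} - \frac{3269}{14}\right) + 19652} = \sqrt{\left(17162 \left(- \frac{1}{5012}\right) - \frac{467}{2}\right) + 19652} = \sqrt{\left(- \frac{8581}{2506} - \frac{467}{2}\right) + 19652} = \sqrt{- \frac{296866}{1253} + 19652} = \sqrt{\frac{24327090}{1253}} = \frac{3 \sqrt{3386871530}}{1253}$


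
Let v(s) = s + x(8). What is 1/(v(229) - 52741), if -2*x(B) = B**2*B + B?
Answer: -1/52772 ≈ -1.8949e-5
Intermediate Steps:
x(B) = -B/2 - B**3/2 (x(B) = -(B**2*B + B)/2 = -(B**3 + B)/2 = -(B + B**3)/2 = -B/2 - B**3/2)
v(s) = -260 + s (v(s) = s - 1/2*8*(1 + 8**2) = s - 1/2*8*(1 + 64) = s - 1/2*8*65 = s - 260 = -260 + s)
1/(v(229) - 52741) = 1/((-260 + 229) - 52741) = 1/(-31 - 52741) = 1/(-52772) = -1/52772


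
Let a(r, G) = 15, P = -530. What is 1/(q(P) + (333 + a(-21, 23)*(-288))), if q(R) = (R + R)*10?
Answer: -1/14587 ≈ -6.8554e-5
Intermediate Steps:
q(R) = 20*R (q(R) = (2*R)*10 = 20*R)
1/(q(P) + (333 + a(-21, 23)*(-288))) = 1/(20*(-530) + (333 + 15*(-288))) = 1/(-10600 + (333 - 4320)) = 1/(-10600 - 3987) = 1/(-14587) = -1/14587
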